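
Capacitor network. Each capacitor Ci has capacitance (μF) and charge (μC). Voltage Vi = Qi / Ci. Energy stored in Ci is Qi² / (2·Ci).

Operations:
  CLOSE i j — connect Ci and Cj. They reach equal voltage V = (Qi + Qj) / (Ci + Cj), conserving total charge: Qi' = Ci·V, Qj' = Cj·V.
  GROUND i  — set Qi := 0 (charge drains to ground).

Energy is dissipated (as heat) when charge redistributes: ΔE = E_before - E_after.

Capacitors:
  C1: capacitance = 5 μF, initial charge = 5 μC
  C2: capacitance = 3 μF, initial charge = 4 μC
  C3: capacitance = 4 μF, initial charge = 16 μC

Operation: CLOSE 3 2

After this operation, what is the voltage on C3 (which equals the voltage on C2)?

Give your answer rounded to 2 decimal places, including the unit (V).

Initial: C1(5μF, Q=5μC, V=1.00V), C2(3μF, Q=4μC, V=1.33V), C3(4μF, Q=16μC, V=4.00V)
Op 1: CLOSE 3-2: Q_total=20.00, C_total=7.00, V=2.86; Q3=11.43, Q2=8.57; dissipated=6.095

Answer: 2.86 V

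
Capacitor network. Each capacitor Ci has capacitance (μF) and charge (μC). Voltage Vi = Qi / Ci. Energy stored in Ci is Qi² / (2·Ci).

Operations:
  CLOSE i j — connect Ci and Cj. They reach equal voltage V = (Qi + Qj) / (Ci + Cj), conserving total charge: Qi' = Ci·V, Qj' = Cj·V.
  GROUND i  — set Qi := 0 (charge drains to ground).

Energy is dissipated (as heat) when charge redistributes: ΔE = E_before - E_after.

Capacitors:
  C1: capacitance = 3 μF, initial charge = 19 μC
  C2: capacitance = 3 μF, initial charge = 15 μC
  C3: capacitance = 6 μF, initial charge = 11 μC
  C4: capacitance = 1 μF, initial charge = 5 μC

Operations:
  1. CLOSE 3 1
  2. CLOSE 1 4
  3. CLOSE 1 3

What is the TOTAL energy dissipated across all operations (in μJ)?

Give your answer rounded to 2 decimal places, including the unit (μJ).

Initial: C1(3μF, Q=19μC, V=6.33V), C2(3μF, Q=15μC, V=5.00V), C3(6μF, Q=11μC, V=1.83V), C4(1μF, Q=5μC, V=5.00V)
Op 1: CLOSE 3-1: Q_total=30.00, C_total=9.00, V=3.33; Q3=20.00, Q1=10.00; dissipated=20.250
Op 2: CLOSE 1-4: Q_total=15.00, C_total=4.00, V=3.75; Q1=11.25, Q4=3.75; dissipated=1.042
Op 3: CLOSE 1-3: Q_total=31.25, C_total=9.00, V=3.47; Q1=10.42, Q3=20.83; dissipated=0.174
Total dissipated: 21.465 μJ

Answer: 21.47 μJ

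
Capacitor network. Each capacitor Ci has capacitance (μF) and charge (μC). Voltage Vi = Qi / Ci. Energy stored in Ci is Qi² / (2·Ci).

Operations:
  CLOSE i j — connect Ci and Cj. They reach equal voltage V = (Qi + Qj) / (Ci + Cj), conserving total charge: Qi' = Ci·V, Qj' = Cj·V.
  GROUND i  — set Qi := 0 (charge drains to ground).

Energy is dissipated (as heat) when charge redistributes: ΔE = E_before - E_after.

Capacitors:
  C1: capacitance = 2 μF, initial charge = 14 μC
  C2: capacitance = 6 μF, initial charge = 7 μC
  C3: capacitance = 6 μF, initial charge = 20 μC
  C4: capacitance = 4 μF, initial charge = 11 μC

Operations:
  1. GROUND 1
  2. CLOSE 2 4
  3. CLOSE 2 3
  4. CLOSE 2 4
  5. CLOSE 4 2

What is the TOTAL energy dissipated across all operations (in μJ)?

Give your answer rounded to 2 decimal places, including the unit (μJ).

Initial: C1(2μF, Q=14μC, V=7.00V), C2(6μF, Q=7μC, V=1.17V), C3(6μF, Q=20μC, V=3.33V), C4(4μF, Q=11μC, V=2.75V)
Op 1: GROUND 1: Q1=0; energy lost=49.000
Op 2: CLOSE 2-4: Q_total=18.00, C_total=10.00, V=1.80; Q2=10.80, Q4=7.20; dissipated=3.008
Op 3: CLOSE 2-3: Q_total=30.80, C_total=12.00, V=2.57; Q2=15.40, Q3=15.40; dissipated=3.527
Op 4: CLOSE 2-4: Q_total=22.60, C_total=10.00, V=2.26; Q2=13.56, Q4=9.04; dissipated=0.705
Op 5: CLOSE 4-2: Q_total=22.60, C_total=10.00, V=2.26; Q4=9.04, Q2=13.56; dissipated=0.000
Total dissipated: 56.240 μJ

Answer: 56.24 μJ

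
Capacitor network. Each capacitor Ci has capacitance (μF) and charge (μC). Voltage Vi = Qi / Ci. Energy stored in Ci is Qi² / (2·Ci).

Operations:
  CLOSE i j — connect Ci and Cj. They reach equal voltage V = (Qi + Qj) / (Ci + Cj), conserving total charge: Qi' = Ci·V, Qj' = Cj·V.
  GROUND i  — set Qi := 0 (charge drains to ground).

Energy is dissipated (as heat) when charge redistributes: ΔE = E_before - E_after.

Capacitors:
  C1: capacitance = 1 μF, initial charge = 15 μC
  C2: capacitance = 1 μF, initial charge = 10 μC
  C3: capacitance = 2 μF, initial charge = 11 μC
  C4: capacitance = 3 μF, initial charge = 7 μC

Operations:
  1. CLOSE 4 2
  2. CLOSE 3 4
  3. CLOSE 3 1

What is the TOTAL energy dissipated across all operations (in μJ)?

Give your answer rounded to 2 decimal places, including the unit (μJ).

Answer: 58.00 μJ

Derivation:
Initial: C1(1μF, Q=15μC, V=15.00V), C2(1μF, Q=10μC, V=10.00V), C3(2μF, Q=11μC, V=5.50V), C4(3μF, Q=7μC, V=2.33V)
Op 1: CLOSE 4-2: Q_total=17.00, C_total=4.00, V=4.25; Q4=12.75, Q2=4.25; dissipated=22.042
Op 2: CLOSE 3-4: Q_total=23.75, C_total=5.00, V=4.75; Q3=9.50, Q4=14.25; dissipated=0.938
Op 3: CLOSE 3-1: Q_total=24.50, C_total=3.00, V=8.17; Q3=16.33, Q1=8.17; dissipated=35.021
Total dissipated: 58.000 μJ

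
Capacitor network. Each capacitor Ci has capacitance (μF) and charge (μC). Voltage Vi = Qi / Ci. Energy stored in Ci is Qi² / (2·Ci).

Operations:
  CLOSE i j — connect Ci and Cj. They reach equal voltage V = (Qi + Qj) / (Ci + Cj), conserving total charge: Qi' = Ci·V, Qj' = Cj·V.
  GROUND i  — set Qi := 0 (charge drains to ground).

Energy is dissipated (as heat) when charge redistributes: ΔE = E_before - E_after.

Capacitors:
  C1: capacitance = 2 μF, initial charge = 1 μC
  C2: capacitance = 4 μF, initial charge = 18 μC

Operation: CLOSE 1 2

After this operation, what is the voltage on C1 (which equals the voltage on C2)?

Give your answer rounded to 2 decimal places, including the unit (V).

Initial: C1(2μF, Q=1μC, V=0.50V), C2(4μF, Q=18μC, V=4.50V)
Op 1: CLOSE 1-2: Q_total=19.00, C_total=6.00, V=3.17; Q1=6.33, Q2=12.67; dissipated=10.667

Answer: 3.17 V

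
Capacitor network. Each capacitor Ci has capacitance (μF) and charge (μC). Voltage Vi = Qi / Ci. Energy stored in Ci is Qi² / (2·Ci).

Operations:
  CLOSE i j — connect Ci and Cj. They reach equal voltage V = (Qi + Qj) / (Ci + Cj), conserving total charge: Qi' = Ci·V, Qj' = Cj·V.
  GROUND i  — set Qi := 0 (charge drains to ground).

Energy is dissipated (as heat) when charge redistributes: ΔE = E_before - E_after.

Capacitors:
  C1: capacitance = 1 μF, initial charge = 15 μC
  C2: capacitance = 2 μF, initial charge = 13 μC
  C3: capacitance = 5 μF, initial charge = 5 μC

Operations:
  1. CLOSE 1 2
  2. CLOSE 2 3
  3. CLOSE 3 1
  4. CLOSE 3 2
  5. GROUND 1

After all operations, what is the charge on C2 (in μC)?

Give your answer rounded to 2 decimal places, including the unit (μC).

Answer: 8.18 μC

Derivation:
Initial: C1(1μF, Q=15μC, V=15.00V), C2(2μF, Q=13μC, V=6.50V), C3(5μF, Q=5μC, V=1.00V)
Op 1: CLOSE 1-2: Q_total=28.00, C_total=3.00, V=9.33; Q1=9.33, Q2=18.67; dissipated=24.083
Op 2: CLOSE 2-3: Q_total=23.67, C_total=7.00, V=3.38; Q2=6.76, Q3=16.90; dissipated=49.603
Op 3: CLOSE 3-1: Q_total=26.24, C_total=6.00, V=4.37; Q3=21.87, Q1=4.37; dissipated=14.763
Op 4: CLOSE 3-2: Q_total=28.63, C_total=7.00, V=4.09; Q3=20.45, Q2=8.18; dissipated=0.703
Op 5: GROUND 1: Q1=0; energy lost=9.562
Final charges: Q1=0.00, Q2=8.18, Q3=20.45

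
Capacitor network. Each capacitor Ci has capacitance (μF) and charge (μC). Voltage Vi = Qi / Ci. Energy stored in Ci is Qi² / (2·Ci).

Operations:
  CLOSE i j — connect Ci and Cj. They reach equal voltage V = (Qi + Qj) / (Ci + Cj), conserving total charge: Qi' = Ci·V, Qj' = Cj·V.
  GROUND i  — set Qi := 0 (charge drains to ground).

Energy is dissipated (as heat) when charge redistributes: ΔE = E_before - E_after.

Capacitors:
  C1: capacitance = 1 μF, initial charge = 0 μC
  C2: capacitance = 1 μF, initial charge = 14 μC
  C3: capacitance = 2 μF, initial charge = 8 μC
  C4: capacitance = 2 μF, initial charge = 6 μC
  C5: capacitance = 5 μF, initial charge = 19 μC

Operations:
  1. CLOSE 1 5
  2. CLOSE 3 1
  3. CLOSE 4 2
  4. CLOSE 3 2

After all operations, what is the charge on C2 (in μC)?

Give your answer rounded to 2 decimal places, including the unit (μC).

Initial: C1(1μF, Q=0μC, V=0.00V), C2(1μF, Q=14μC, V=14.00V), C3(2μF, Q=8μC, V=4.00V), C4(2μF, Q=6μC, V=3.00V), C5(5μF, Q=19μC, V=3.80V)
Op 1: CLOSE 1-5: Q_total=19.00, C_total=6.00, V=3.17; Q1=3.17, Q5=15.83; dissipated=6.017
Op 2: CLOSE 3-1: Q_total=11.17, C_total=3.00, V=3.72; Q3=7.44, Q1=3.72; dissipated=0.231
Op 3: CLOSE 4-2: Q_total=20.00, C_total=3.00, V=6.67; Q4=13.33, Q2=6.67; dissipated=40.333
Op 4: CLOSE 3-2: Q_total=14.11, C_total=3.00, V=4.70; Q3=9.41, Q2=4.70; dissipated=2.890
Final charges: Q1=3.72, Q2=4.70, Q3=9.41, Q4=13.33, Q5=15.83

Answer: 4.70 μC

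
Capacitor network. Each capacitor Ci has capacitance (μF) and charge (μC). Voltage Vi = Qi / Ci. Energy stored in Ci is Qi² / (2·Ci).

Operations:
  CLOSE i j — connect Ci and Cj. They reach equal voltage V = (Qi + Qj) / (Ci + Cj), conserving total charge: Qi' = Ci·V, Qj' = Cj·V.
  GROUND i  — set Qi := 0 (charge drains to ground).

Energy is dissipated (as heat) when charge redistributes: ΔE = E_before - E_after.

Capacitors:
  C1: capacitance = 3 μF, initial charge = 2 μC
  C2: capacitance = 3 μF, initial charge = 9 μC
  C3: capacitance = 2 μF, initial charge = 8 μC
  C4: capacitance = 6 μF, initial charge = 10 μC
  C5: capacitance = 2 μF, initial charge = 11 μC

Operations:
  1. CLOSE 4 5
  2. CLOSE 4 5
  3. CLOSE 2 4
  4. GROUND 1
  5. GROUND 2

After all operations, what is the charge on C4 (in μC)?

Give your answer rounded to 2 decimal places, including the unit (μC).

Answer: 16.50 μC

Derivation:
Initial: C1(3μF, Q=2μC, V=0.67V), C2(3μF, Q=9μC, V=3.00V), C3(2μF, Q=8μC, V=4.00V), C4(6μF, Q=10μC, V=1.67V), C5(2μF, Q=11μC, V=5.50V)
Op 1: CLOSE 4-5: Q_total=21.00, C_total=8.00, V=2.62; Q4=15.75, Q5=5.25; dissipated=11.021
Op 2: CLOSE 4-5: Q_total=21.00, C_total=8.00, V=2.62; Q4=15.75, Q5=5.25; dissipated=0.000
Op 3: CLOSE 2-4: Q_total=24.75, C_total=9.00, V=2.75; Q2=8.25, Q4=16.50; dissipated=0.141
Op 4: GROUND 1: Q1=0; energy lost=0.667
Op 5: GROUND 2: Q2=0; energy lost=11.344
Final charges: Q1=0.00, Q2=0.00, Q3=8.00, Q4=16.50, Q5=5.25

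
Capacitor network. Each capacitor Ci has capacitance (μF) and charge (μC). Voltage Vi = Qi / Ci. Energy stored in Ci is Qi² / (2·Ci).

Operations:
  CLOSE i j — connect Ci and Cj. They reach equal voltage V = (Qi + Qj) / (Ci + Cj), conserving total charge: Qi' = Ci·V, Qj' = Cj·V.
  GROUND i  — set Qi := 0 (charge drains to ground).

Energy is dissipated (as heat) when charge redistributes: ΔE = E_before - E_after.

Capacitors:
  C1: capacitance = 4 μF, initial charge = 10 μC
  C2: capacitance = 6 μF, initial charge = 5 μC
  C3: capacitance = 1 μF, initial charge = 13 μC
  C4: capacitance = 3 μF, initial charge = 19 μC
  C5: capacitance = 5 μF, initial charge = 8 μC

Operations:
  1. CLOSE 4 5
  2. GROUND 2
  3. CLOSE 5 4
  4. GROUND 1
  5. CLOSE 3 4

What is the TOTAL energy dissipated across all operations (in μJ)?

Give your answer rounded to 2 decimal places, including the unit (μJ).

Answer: 70.33 μJ

Derivation:
Initial: C1(4μF, Q=10μC, V=2.50V), C2(6μF, Q=5μC, V=0.83V), C3(1μF, Q=13μC, V=13.00V), C4(3μF, Q=19μC, V=6.33V), C5(5μF, Q=8μC, V=1.60V)
Op 1: CLOSE 4-5: Q_total=27.00, C_total=8.00, V=3.38; Q4=10.12, Q5=16.88; dissipated=21.004
Op 2: GROUND 2: Q2=0; energy lost=2.083
Op 3: CLOSE 5-4: Q_total=27.00, C_total=8.00, V=3.38; Q5=16.88, Q4=10.12; dissipated=0.000
Op 4: GROUND 1: Q1=0; energy lost=12.500
Op 5: CLOSE 3-4: Q_total=23.12, C_total=4.00, V=5.78; Q3=5.78, Q4=17.34; dissipated=34.740
Total dissipated: 70.328 μJ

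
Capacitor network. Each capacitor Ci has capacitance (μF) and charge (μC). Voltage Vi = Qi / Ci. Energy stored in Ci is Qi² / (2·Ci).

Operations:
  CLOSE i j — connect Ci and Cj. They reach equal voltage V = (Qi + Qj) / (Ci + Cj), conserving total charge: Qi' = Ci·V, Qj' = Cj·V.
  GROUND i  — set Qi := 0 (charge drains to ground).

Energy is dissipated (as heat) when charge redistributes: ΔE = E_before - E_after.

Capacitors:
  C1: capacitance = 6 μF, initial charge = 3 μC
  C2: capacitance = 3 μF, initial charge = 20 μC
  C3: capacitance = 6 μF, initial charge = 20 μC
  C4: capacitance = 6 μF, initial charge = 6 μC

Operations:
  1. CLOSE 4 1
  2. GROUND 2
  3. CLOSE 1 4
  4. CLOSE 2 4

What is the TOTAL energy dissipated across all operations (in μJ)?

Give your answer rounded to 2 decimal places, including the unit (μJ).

Answer: 67.60 μJ

Derivation:
Initial: C1(6μF, Q=3μC, V=0.50V), C2(3μF, Q=20μC, V=6.67V), C3(6μF, Q=20μC, V=3.33V), C4(6μF, Q=6μC, V=1.00V)
Op 1: CLOSE 4-1: Q_total=9.00, C_total=12.00, V=0.75; Q4=4.50, Q1=4.50; dissipated=0.375
Op 2: GROUND 2: Q2=0; energy lost=66.667
Op 3: CLOSE 1-4: Q_total=9.00, C_total=12.00, V=0.75; Q1=4.50, Q4=4.50; dissipated=0.000
Op 4: CLOSE 2-4: Q_total=4.50, C_total=9.00, V=0.50; Q2=1.50, Q4=3.00; dissipated=0.562
Total dissipated: 67.604 μJ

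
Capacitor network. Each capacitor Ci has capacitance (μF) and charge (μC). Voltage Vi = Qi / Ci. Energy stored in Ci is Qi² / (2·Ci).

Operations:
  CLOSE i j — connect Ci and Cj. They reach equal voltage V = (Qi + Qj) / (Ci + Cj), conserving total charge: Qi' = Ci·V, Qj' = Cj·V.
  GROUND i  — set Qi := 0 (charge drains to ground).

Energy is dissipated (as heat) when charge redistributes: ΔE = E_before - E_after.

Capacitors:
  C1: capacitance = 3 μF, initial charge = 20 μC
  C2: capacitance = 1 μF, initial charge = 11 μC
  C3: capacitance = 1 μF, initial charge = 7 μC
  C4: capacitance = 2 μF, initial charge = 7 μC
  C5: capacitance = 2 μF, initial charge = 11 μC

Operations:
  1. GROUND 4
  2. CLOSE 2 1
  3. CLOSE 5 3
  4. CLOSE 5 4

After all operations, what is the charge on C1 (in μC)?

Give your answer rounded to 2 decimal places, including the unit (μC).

Initial: C1(3μF, Q=20μC, V=6.67V), C2(1μF, Q=11μC, V=11.00V), C3(1μF, Q=7μC, V=7.00V), C4(2μF, Q=7μC, V=3.50V), C5(2μF, Q=11μC, V=5.50V)
Op 1: GROUND 4: Q4=0; energy lost=12.250
Op 2: CLOSE 2-1: Q_total=31.00, C_total=4.00, V=7.75; Q2=7.75, Q1=23.25; dissipated=7.042
Op 3: CLOSE 5-3: Q_total=18.00, C_total=3.00, V=6.00; Q5=12.00, Q3=6.00; dissipated=0.750
Op 4: CLOSE 5-4: Q_total=12.00, C_total=4.00, V=3.00; Q5=6.00, Q4=6.00; dissipated=18.000
Final charges: Q1=23.25, Q2=7.75, Q3=6.00, Q4=6.00, Q5=6.00

Answer: 23.25 μC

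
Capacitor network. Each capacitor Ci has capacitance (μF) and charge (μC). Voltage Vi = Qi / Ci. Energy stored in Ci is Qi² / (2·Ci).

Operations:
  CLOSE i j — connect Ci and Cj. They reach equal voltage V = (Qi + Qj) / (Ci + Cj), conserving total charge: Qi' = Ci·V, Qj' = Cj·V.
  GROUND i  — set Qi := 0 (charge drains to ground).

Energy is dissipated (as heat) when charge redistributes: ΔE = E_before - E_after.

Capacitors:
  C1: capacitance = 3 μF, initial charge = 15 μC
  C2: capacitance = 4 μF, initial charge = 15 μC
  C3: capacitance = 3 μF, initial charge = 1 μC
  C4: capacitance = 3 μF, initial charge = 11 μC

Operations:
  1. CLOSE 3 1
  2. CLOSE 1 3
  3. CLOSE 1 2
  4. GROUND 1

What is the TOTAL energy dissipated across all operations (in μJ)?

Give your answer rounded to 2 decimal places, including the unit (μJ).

Answer: 33.53 μJ

Derivation:
Initial: C1(3μF, Q=15μC, V=5.00V), C2(4μF, Q=15μC, V=3.75V), C3(3μF, Q=1μC, V=0.33V), C4(3μF, Q=11μC, V=3.67V)
Op 1: CLOSE 3-1: Q_total=16.00, C_total=6.00, V=2.67; Q3=8.00, Q1=8.00; dissipated=16.333
Op 2: CLOSE 1-3: Q_total=16.00, C_total=6.00, V=2.67; Q1=8.00, Q3=8.00; dissipated=0.000
Op 3: CLOSE 1-2: Q_total=23.00, C_total=7.00, V=3.29; Q1=9.86, Q2=13.14; dissipated=1.006
Op 4: GROUND 1: Q1=0; energy lost=16.194
Total dissipated: 33.533 μJ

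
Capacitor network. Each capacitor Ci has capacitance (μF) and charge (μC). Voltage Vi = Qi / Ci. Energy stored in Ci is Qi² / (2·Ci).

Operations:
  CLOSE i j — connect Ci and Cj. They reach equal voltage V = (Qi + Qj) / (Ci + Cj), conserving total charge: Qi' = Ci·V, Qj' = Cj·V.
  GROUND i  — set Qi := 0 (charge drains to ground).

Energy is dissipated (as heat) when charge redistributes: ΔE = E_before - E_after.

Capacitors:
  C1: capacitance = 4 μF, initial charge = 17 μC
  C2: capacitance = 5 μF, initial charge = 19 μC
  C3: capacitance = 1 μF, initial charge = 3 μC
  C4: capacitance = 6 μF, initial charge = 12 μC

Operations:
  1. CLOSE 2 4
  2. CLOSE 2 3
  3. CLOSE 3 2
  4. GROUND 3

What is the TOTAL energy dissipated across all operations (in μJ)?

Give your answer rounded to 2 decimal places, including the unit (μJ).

Initial: C1(4μF, Q=17μC, V=4.25V), C2(5μF, Q=19μC, V=3.80V), C3(1μF, Q=3μC, V=3.00V), C4(6μF, Q=12μC, V=2.00V)
Op 1: CLOSE 2-4: Q_total=31.00, C_total=11.00, V=2.82; Q2=14.09, Q4=16.91; dissipated=4.418
Op 2: CLOSE 2-3: Q_total=17.09, C_total=6.00, V=2.85; Q2=14.24, Q3=2.85; dissipated=0.014
Op 3: CLOSE 3-2: Q_total=17.09, C_total=6.00, V=2.85; Q3=2.85, Q2=14.24; dissipated=0.000
Op 4: GROUND 3: Q3=0; energy lost=4.057
Total dissipated: 8.489 μJ

Answer: 8.49 μJ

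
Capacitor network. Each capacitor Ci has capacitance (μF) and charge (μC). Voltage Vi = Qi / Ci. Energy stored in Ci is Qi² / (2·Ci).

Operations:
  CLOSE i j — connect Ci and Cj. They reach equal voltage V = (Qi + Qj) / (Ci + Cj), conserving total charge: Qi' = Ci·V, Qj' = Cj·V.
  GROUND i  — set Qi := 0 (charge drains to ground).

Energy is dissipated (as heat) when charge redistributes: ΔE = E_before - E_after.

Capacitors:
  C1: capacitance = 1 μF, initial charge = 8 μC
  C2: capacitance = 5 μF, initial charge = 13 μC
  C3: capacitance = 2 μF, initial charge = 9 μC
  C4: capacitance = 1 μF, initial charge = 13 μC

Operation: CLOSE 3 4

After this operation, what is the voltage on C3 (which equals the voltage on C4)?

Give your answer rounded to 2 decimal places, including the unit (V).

Initial: C1(1μF, Q=8μC, V=8.00V), C2(5μF, Q=13μC, V=2.60V), C3(2μF, Q=9μC, V=4.50V), C4(1μF, Q=13μC, V=13.00V)
Op 1: CLOSE 3-4: Q_total=22.00, C_total=3.00, V=7.33; Q3=14.67, Q4=7.33; dissipated=24.083

Answer: 7.33 V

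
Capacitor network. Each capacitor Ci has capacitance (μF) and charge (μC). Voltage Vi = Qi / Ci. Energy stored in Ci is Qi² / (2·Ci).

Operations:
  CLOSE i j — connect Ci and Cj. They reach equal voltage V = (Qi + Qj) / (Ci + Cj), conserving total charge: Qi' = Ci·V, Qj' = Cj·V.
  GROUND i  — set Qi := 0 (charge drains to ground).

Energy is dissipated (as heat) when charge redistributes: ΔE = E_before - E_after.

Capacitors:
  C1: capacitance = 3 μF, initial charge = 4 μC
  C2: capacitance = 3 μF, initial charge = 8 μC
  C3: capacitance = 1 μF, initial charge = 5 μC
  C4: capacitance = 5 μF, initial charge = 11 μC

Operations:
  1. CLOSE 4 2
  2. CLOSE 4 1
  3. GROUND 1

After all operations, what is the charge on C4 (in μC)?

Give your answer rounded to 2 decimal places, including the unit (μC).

Initial: C1(3μF, Q=4μC, V=1.33V), C2(3μF, Q=8μC, V=2.67V), C3(1μF, Q=5μC, V=5.00V), C4(5μF, Q=11μC, V=2.20V)
Op 1: CLOSE 4-2: Q_total=19.00, C_total=8.00, V=2.38; Q4=11.88, Q2=7.12; dissipated=0.204
Op 2: CLOSE 4-1: Q_total=15.88, C_total=8.00, V=1.98; Q4=9.92, Q1=5.95; dissipated=1.017
Op 3: GROUND 1: Q1=0; energy lost=5.907
Final charges: Q1=0.00, Q2=7.12, Q3=5.00, Q4=9.92

Answer: 9.92 μC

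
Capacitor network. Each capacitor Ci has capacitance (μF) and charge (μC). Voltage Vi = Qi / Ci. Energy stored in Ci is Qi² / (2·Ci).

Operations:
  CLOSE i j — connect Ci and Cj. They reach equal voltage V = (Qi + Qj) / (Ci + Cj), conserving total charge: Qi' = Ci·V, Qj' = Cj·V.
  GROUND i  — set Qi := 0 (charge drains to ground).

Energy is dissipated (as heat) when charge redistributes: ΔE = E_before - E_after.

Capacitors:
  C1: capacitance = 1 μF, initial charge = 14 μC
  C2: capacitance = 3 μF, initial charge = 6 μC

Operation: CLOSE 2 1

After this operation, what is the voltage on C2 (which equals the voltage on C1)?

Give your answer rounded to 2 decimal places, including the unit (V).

Initial: C1(1μF, Q=14μC, V=14.00V), C2(3μF, Q=6μC, V=2.00V)
Op 1: CLOSE 2-1: Q_total=20.00, C_total=4.00, V=5.00; Q2=15.00, Q1=5.00; dissipated=54.000

Answer: 5.00 V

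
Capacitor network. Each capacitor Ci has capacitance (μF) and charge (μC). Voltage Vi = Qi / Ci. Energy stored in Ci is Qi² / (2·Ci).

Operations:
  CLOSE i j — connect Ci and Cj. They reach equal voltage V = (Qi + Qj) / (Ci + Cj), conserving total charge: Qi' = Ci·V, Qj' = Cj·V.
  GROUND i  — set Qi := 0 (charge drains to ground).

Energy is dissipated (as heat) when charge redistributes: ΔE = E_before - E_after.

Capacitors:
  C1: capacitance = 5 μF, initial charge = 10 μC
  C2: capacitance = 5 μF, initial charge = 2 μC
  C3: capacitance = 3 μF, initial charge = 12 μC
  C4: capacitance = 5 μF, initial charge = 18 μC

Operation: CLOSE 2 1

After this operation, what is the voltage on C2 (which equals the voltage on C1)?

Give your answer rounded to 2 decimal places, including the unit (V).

Answer: 1.20 V

Derivation:
Initial: C1(5μF, Q=10μC, V=2.00V), C2(5μF, Q=2μC, V=0.40V), C3(3μF, Q=12μC, V=4.00V), C4(5μF, Q=18μC, V=3.60V)
Op 1: CLOSE 2-1: Q_total=12.00, C_total=10.00, V=1.20; Q2=6.00, Q1=6.00; dissipated=3.200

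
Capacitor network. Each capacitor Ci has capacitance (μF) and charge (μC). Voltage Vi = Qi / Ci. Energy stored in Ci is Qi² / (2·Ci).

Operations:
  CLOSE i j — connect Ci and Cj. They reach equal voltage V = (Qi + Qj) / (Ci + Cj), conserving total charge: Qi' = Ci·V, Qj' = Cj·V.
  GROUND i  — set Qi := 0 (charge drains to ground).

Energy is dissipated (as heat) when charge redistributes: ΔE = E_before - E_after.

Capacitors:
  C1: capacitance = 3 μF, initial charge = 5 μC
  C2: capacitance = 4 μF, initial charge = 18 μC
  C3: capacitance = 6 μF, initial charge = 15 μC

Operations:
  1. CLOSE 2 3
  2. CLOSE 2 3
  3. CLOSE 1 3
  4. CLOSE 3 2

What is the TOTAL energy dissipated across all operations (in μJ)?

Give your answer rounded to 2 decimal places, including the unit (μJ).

Answer: 7.82 μJ

Derivation:
Initial: C1(3μF, Q=5μC, V=1.67V), C2(4μF, Q=18μC, V=4.50V), C3(6μF, Q=15μC, V=2.50V)
Op 1: CLOSE 2-3: Q_total=33.00, C_total=10.00, V=3.30; Q2=13.20, Q3=19.80; dissipated=4.800
Op 2: CLOSE 2-3: Q_total=33.00, C_total=10.00, V=3.30; Q2=13.20, Q3=19.80; dissipated=0.000
Op 3: CLOSE 1-3: Q_total=24.80, C_total=9.00, V=2.76; Q1=8.27, Q3=16.53; dissipated=2.668
Op 4: CLOSE 3-2: Q_total=29.73, C_total=10.00, V=2.97; Q3=17.84, Q2=11.89; dissipated=0.356
Total dissipated: 7.823 μJ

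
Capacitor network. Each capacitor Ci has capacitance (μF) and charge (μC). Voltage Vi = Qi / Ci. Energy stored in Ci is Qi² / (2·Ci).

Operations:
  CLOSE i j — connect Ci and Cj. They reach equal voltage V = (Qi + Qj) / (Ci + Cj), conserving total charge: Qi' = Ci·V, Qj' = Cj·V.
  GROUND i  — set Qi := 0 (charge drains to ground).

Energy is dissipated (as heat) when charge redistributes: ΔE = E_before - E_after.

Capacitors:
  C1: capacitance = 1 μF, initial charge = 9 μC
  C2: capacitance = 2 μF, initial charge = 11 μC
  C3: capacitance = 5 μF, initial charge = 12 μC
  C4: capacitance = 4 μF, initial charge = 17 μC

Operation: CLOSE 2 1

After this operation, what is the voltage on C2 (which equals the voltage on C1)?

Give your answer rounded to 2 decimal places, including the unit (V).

Answer: 6.67 V

Derivation:
Initial: C1(1μF, Q=9μC, V=9.00V), C2(2μF, Q=11μC, V=5.50V), C3(5μF, Q=12μC, V=2.40V), C4(4μF, Q=17μC, V=4.25V)
Op 1: CLOSE 2-1: Q_total=20.00, C_total=3.00, V=6.67; Q2=13.33, Q1=6.67; dissipated=4.083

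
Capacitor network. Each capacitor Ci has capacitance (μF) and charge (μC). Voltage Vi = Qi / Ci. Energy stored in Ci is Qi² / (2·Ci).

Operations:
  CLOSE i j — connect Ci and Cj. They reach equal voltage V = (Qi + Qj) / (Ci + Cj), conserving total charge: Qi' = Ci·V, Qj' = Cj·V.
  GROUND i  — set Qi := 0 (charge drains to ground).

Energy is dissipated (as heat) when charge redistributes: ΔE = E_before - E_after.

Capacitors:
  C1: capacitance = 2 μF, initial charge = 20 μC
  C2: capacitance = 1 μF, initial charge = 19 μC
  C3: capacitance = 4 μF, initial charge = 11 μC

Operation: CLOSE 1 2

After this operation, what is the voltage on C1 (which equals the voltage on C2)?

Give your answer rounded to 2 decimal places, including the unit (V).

Initial: C1(2μF, Q=20μC, V=10.00V), C2(1μF, Q=19μC, V=19.00V), C3(4μF, Q=11μC, V=2.75V)
Op 1: CLOSE 1-2: Q_total=39.00, C_total=3.00, V=13.00; Q1=26.00, Q2=13.00; dissipated=27.000

Answer: 13.00 V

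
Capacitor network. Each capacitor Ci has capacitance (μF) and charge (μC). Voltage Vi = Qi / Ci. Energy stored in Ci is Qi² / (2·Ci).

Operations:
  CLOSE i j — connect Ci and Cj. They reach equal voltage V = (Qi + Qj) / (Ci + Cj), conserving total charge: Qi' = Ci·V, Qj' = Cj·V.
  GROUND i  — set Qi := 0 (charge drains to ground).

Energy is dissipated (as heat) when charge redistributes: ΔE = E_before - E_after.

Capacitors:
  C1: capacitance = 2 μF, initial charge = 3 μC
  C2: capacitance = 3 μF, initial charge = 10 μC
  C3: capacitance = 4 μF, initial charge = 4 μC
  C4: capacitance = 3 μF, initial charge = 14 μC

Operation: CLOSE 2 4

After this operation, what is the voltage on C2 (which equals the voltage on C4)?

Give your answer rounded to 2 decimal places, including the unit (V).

Answer: 4.00 V

Derivation:
Initial: C1(2μF, Q=3μC, V=1.50V), C2(3μF, Q=10μC, V=3.33V), C3(4μF, Q=4μC, V=1.00V), C4(3μF, Q=14μC, V=4.67V)
Op 1: CLOSE 2-4: Q_total=24.00, C_total=6.00, V=4.00; Q2=12.00, Q4=12.00; dissipated=1.333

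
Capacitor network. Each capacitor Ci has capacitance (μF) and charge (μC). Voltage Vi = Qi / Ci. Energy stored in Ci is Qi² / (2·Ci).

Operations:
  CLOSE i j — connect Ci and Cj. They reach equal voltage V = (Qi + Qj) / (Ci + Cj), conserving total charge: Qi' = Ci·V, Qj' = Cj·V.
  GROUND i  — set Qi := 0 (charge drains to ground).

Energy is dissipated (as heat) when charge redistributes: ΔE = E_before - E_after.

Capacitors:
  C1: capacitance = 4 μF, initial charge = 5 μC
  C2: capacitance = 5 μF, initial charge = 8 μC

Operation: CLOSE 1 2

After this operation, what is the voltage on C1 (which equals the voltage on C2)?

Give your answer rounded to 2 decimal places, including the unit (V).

Answer: 1.44 V

Derivation:
Initial: C1(4μF, Q=5μC, V=1.25V), C2(5μF, Q=8μC, V=1.60V)
Op 1: CLOSE 1-2: Q_total=13.00, C_total=9.00, V=1.44; Q1=5.78, Q2=7.22; dissipated=0.136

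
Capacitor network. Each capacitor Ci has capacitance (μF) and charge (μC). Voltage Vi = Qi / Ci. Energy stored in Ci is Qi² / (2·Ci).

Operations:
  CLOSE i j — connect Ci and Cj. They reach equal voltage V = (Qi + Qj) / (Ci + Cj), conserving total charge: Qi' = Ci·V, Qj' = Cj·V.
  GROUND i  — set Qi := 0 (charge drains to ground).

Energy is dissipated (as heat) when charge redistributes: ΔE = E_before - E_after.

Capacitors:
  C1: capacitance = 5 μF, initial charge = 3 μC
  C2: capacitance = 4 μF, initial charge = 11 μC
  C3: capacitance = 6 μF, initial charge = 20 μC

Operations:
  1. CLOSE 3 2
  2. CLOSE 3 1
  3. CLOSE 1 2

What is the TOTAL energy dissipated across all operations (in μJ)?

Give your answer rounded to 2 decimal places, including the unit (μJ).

Initial: C1(5μF, Q=3μC, V=0.60V), C2(4μF, Q=11μC, V=2.75V), C3(6μF, Q=20μC, V=3.33V)
Op 1: CLOSE 3-2: Q_total=31.00, C_total=10.00, V=3.10; Q3=18.60, Q2=12.40; dissipated=0.408
Op 2: CLOSE 3-1: Q_total=21.60, C_total=11.00, V=1.96; Q3=11.78, Q1=9.82; dissipated=8.523
Op 3: CLOSE 1-2: Q_total=22.22, C_total=9.00, V=2.47; Q1=12.34, Q2=9.87; dissipated=1.435
Total dissipated: 10.366 μJ

Answer: 10.37 μJ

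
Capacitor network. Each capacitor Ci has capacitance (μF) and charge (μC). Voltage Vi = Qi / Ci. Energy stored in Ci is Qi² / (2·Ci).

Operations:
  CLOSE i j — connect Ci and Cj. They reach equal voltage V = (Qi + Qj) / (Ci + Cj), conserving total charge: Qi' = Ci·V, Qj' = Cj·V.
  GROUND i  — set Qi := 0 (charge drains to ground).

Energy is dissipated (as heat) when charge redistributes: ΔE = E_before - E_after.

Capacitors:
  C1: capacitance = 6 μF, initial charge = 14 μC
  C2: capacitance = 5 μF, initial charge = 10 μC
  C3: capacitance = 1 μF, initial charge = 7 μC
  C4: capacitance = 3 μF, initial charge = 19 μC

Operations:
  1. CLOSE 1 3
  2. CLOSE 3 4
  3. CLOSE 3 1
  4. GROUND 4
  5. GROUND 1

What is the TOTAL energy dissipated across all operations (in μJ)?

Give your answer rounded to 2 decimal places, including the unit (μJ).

Answer: 95.36 μJ

Derivation:
Initial: C1(6μF, Q=14μC, V=2.33V), C2(5μF, Q=10μC, V=2.00V), C3(1μF, Q=7μC, V=7.00V), C4(3μF, Q=19μC, V=6.33V)
Op 1: CLOSE 1-3: Q_total=21.00, C_total=7.00, V=3.00; Q1=18.00, Q3=3.00; dissipated=9.333
Op 2: CLOSE 3-4: Q_total=22.00, C_total=4.00, V=5.50; Q3=5.50, Q4=16.50; dissipated=4.167
Op 3: CLOSE 3-1: Q_total=23.50, C_total=7.00, V=3.36; Q3=3.36, Q1=20.14; dissipated=2.679
Op 4: GROUND 4: Q4=0; energy lost=45.375
Op 5: GROUND 1: Q1=0; energy lost=33.811
Total dissipated: 95.365 μJ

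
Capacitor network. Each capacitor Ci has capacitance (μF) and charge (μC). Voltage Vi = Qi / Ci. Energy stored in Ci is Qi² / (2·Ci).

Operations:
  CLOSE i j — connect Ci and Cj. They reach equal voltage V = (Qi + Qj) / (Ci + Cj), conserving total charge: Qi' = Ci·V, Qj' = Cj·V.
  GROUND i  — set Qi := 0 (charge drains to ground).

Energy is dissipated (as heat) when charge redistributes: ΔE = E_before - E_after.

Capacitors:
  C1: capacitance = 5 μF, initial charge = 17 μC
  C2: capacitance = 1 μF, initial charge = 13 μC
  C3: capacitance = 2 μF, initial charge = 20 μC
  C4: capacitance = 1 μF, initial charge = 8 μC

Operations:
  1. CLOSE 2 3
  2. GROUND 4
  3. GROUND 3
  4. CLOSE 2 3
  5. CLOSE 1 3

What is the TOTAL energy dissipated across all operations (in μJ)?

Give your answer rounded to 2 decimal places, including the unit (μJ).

Initial: C1(5μF, Q=17μC, V=3.40V), C2(1μF, Q=13μC, V=13.00V), C3(2μF, Q=20μC, V=10.00V), C4(1μF, Q=8μC, V=8.00V)
Op 1: CLOSE 2-3: Q_total=33.00, C_total=3.00, V=11.00; Q2=11.00, Q3=22.00; dissipated=3.000
Op 2: GROUND 4: Q4=0; energy lost=32.000
Op 3: GROUND 3: Q3=0; energy lost=121.000
Op 4: CLOSE 2-3: Q_total=11.00, C_total=3.00, V=3.67; Q2=3.67, Q3=7.33; dissipated=40.333
Op 5: CLOSE 1-3: Q_total=24.33, C_total=7.00, V=3.48; Q1=17.38, Q3=6.95; dissipated=0.051
Total dissipated: 196.384 μJ

Answer: 196.38 μJ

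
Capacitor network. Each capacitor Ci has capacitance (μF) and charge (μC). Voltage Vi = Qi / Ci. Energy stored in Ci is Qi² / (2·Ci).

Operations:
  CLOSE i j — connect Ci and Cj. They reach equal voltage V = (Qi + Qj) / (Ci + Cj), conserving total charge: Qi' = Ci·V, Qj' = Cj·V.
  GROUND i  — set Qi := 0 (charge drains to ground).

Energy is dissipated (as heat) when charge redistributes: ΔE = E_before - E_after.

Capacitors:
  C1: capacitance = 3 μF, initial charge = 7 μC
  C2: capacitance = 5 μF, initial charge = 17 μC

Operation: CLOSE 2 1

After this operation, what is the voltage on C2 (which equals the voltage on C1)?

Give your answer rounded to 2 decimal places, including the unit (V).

Answer: 3.00 V

Derivation:
Initial: C1(3μF, Q=7μC, V=2.33V), C2(5μF, Q=17μC, V=3.40V)
Op 1: CLOSE 2-1: Q_total=24.00, C_total=8.00, V=3.00; Q2=15.00, Q1=9.00; dissipated=1.067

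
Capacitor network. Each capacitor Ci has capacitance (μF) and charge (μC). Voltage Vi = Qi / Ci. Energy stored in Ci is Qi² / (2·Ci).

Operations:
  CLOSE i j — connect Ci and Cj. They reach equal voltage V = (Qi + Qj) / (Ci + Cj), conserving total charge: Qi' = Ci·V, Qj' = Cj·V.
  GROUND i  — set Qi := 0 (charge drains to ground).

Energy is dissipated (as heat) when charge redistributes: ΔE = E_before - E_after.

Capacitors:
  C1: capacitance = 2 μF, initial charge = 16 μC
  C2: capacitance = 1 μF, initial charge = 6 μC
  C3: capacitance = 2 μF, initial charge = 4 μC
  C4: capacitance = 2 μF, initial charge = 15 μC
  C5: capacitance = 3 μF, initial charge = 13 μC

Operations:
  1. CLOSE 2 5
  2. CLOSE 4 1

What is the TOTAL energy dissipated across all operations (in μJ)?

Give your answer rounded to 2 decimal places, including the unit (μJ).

Answer: 1.17 μJ

Derivation:
Initial: C1(2μF, Q=16μC, V=8.00V), C2(1μF, Q=6μC, V=6.00V), C3(2μF, Q=4μC, V=2.00V), C4(2μF, Q=15μC, V=7.50V), C5(3μF, Q=13μC, V=4.33V)
Op 1: CLOSE 2-5: Q_total=19.00, C_total=4.00, V=4.75; Q2=4.75, Q5=14.25; dissipated=1.042
Op 2: CLOSE 4-1: Q_total=31.00, C_total=4.00, V=7.75; Q4=15.50, Q1=15.50; dissipated=0.125
Total dissipated: 1.167 μJ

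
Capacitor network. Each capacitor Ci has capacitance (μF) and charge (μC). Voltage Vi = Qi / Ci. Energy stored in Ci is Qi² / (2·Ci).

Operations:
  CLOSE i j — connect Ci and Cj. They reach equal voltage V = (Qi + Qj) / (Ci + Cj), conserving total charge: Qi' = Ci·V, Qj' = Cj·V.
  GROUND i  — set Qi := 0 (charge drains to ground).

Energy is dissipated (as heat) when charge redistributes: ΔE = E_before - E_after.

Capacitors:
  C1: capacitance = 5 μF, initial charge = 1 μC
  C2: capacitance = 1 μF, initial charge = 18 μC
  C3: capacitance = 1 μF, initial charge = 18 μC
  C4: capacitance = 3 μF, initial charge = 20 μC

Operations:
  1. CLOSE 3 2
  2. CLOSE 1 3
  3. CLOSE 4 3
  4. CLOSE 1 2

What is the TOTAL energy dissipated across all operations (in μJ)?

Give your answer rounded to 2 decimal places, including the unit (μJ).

Answer: 228.29 μJ

Derivation:
Initial: C1(5μF, Q=1μC, V=0.20V), C2(1μF, Q=18μC, V=18.00V), C3(1μF, Q=18μC, V=18.00V), C4(3μF, Q=20μC, V=6.67V)
Op 1: CLOSE 3-2: Q_total=36.00, C_total=2.00, V=18.00; Q3=18.00, Q2=18.00; dissipated=0.000
Op 2: CLOSE 1-3: Q_total=19.00, C_total=6.00, V=3.17; Q1=15.83, Q3=3.17; dissipated=132.017
Op 3: CLOSE 4-3: Q_total=23.17, C_total=4.00, V=5.79; Q4=17.38, Q3=5.79; dissipated=4.594
Op 4: CLOSE 1-2: Q_total=33.83, C_total=6.00, V=5.64; Q1=28.19, Q2=5.64; dissipated=91.678
Total dissipated: 228.289 μJ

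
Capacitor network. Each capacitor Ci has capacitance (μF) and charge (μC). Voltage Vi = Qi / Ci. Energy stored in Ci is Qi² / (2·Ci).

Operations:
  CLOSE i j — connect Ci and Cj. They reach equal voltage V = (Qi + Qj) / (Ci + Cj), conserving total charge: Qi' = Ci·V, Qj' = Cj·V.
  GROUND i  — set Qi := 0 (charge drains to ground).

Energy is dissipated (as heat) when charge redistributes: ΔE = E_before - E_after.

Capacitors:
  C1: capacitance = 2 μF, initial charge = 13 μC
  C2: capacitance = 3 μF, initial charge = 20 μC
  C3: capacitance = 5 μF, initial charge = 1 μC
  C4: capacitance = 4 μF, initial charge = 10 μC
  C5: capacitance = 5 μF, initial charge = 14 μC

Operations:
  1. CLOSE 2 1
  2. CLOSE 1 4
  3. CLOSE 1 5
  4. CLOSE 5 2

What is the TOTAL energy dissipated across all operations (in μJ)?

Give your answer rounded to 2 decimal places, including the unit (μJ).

Initial: C1(2μF, Q=13μC, V=6.50V), C2(3μF, Q=20μC, V=6.67V), C3(5μF, Q=1μC, V=0.20V), C4(4μF, Q=10μC, V=2.50V), C5(5μF, Q=14μC, V=2.80V)
Op 1: CLOSE 2-1: Q_total=33.00, C_total=5.00, V=6.60; Q2=19.80, Q1=13.20; dissipated=0.017
Op 2: CLOSE 1-4: Q_total=23.20, C_total=6.00, V=3.87; Q1=7.73, Q4=15.47; dissipated=11.207
Op 3: CLOSE 1-5: Q_total=21.73, C_total=7.00, V=3.10; Q1=6.21, Q5=15.52; dissipated=0.813
Op 4: CLOSE 5-2: Q_total=35.32, C_total=8.00, V=4.42; Q5=22.08, Q2=13.25; dissipated=11.453
Total dissipated: 23.489 μJ

Answer: 23.49 μJ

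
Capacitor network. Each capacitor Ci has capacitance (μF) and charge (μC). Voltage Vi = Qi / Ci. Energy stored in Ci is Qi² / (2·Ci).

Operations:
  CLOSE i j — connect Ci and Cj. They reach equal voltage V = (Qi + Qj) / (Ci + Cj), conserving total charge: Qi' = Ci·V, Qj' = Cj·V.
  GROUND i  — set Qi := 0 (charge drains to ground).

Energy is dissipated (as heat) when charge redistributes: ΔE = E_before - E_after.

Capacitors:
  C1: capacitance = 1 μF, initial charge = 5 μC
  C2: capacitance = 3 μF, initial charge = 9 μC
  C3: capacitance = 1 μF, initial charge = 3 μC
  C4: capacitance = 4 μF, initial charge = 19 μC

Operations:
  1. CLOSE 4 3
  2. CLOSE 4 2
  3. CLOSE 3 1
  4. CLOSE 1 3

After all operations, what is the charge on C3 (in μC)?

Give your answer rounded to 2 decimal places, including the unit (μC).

Initial: C1(1μF, Q=5μC, V=5.00V), C2(3μF, Q=9μC, V=3.00V), C3(1μF, Q=3μC, V=3.00V), C4(4μF, Q=19μC, V=4.75V)
Op 1: CLOSE 4-3: Q_total=22.00, C_total=5.00, V=4.40; Q4=17.60, Q3=4.40; dissipated=1.225
Op 2: CLOSE 4-2: Q_total=26.60, C_total=7.00, V=3.80; Q4=15.20, Q2=11.40; dissipated=1.680
Op 3: CLOSE 3-1: Q_total=9.40, C_total=2.00, V=4.70; Q3=4.70, Q1=4.70; dissipated=0.090
Op 4: CLOSE 1-3: Q_total=9.40, C_total=2.00, V=4.70; Q1=4.70, Q3=4.70; dissipated=0.000
Final charges: Q1=4.70, Q2=11.40, Q3=4.70, Q4=15.20

Answer: 4.70 μC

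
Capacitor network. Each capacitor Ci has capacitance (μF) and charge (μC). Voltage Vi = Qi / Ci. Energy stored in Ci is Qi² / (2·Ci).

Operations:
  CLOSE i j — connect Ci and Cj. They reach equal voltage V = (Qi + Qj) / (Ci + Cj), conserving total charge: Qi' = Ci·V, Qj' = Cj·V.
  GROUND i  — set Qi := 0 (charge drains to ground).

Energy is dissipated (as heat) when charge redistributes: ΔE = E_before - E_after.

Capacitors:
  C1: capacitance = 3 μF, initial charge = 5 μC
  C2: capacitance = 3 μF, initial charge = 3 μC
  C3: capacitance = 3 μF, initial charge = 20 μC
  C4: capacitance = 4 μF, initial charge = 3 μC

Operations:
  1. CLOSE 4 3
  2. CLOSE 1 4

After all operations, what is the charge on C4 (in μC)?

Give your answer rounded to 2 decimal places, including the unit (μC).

Initial: C1(3μF, Q=5μC, V=1.67V), C2(3μF, Q=3μC, V=1.00V), C3(3μF, Q=20μC, V=6.67V), C4(4μF, Q=3μC, V=0.75V)
Op 1: CLOSE 4-3: Q_total=23.00, C_total=7.00, V=3.29; Q4=13.14, Q3=9.86; dissipated=30.006
Op 2: CLOSE 1-4: Q_total=18.14, C_total=7.00, V=2.59; Q1=7.78, Q4=10.37; dissipated=2.247
Final charges: Q1=7.78, Q2=3.00, Q3=9.86, Q4=10.37

Answer: 10.37 μC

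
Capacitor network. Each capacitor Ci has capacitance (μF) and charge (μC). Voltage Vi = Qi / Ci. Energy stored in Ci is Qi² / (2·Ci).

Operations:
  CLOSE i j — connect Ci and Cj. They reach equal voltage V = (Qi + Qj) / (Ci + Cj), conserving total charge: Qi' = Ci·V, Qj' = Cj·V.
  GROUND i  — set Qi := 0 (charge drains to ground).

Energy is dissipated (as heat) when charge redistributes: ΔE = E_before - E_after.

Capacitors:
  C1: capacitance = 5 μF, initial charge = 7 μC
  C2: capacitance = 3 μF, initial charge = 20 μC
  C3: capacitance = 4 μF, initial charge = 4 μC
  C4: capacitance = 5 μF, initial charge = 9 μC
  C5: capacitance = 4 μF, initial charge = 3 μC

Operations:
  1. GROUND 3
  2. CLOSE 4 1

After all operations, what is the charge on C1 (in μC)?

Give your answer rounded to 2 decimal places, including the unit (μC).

Initial: C1(5μF, Q=7μC, V=1.40V), C2(3μF, Q=20μC, V=6.67V), C3(4μF, Q=4μC, V=1.00V), C4(5μF, Q=9μC, V=1.80V), C5(4μF, Q=3μC, V=0.75V)
Op 1: GROUND 3: Q3=0; energy lost=2.000
Op 2: CLOSE 4-1: Q_total=16.00, C_total=10.00, V=1.60; Q4=8.00, Q1=8.00; dissipated=0.200
Final charges: Q1=8.00, Q2=20.00, Q3=0.00, Q4=8.00, Q5=3.00

Answer: 8.00 μC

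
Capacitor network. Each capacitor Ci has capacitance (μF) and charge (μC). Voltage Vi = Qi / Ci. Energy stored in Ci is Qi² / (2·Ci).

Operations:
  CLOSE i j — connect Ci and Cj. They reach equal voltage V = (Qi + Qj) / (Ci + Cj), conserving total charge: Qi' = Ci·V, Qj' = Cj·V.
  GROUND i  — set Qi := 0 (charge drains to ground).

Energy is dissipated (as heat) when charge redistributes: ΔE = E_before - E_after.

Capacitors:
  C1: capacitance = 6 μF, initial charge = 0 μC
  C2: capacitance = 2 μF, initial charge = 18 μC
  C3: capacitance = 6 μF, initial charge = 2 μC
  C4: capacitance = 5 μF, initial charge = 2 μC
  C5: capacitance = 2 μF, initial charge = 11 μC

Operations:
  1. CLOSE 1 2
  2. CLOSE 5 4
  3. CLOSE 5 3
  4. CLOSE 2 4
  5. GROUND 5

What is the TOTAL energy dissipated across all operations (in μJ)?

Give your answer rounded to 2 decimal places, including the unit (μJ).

Initial: C1(6μF, Q=0μC, V=0.00V), C2(2μF, Q=18μC, V=9.00V), C3(6μF, Q=2μC, V=0.33V), C4(5μF, Q=2μC, V=0.40V), C5(2μF, Q=11μC, V=5.50V)
Op 1: CLOSE 1-2: Q_total=18.00, C_total=8.00, V=2.25; Q1=13.50, Q2=4.50; dissipated=60.750
Op 2: CLOSE 5-4: Q_total=13.00, C_total=7.00, V=1.86; Q5=3.71, Q4=9.29; dissipated=18.579
Op 3: CLOSE 5-3: Q_total=5.71, C_total=8.00, V=0.71; Q5=1.43, Q3=4.29; dissipated=1.741
Op 4: CLOSE 2-4: Q_total=13.79, C_total=7.00, V=1.97; Q2=3.94, Q4=9.85; dissipated=0.110
Op 5: GROUND 5: Q5=0; energy lost=0.510
Total dissipated: 81.691 μJ

Answer: 81.69 μJ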